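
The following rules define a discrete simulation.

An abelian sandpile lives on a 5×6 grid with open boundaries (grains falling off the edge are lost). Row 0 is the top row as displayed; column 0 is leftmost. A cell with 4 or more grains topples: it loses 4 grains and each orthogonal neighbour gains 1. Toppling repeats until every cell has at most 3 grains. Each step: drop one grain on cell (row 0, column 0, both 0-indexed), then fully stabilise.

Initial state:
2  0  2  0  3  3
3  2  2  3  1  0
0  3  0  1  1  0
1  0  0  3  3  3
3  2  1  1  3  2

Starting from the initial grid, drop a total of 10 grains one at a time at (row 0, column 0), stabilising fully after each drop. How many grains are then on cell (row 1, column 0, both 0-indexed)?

0) 2  0  2  0  3  3
3  2  2  3  1  0
0  3  0  1  1  0
1  0  0  3  3  3
3  2  1  1  3  2
1) 3  0  2  0  3  3
3  2  2  3  1  0
0  3  0  1  1  0
1  0  0  3  3  3
3  2  1  1  3  2
2) 1  1  2  0  3  3
0  3  2  3  1  0
1  3  0  1  1  0
1  0  0  3  3  3
3  2  1  1  3  2
3) 2  1  2  0  3  3
0  3  2  3  1  0
1  3  0  1  1  0
1  0  0  3  3  3
3  2  1  1  3  2
4) 3  1  2  0  3  3
0  3  2  3  1  0
1  3  0  1  1  0
1  0  0  3  3  3
3  2  1  1  3  2
5) 0  2  2  0  3  3
1  3  2  3  1  0
1  3  0  1  1  0
1  0  0  3  3  3
3  2  1  1  3  2
6) 1  2  2  0  3  3
1  3  2  3  1  0
1  3  0  1  1  0
1  0  0  3  3  3
3  2  1  1  3  2
7) 2  2  2  0  3  3
1  3  2  3  1  0
1  3  0  1  1  0
1  0  0  3  3  3
3  2  1  1  3  2
8) 3  2  2  0  3  3
1  3  2  3  1  0
1  3  0  1  1  0
1  0  0  3  3  3
3  2  1  1  3  2
9) 0  3  2  0  3  3
2  3  2  3  1  0
1  3  0  1  1  0
1  0  0  3  3  3
3  2  1  1  3  2
10) 1  3  2  0  3  3
2  3  2  3  1  0
1  3  0  1  1  0
1  0  0  3  3  3
3  2  1  1  3  2

2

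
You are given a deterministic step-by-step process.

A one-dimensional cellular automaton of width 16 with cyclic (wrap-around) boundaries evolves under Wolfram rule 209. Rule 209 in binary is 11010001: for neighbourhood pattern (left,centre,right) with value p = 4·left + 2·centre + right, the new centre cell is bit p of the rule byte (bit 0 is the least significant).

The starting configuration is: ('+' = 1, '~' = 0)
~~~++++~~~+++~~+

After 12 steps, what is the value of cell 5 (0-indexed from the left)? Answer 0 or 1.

t=0: ~~~++++~~~+++~~+
t=1: ++~~+++++~~+++~~
t=2: ~++~~+++++~~+++~
t=3: ~~++~~+++++~~+++
t=4: +~~++~~+++++~~++
t=5: ++~~++~~+++++~~+
t=6: +++~~++~~+++++~~
t=7: ~+++~~++~~+++++~
t=8: ~~+++~~++~~+++++
t=9: +~~+++~~++~~++++
t=10: ++~~+++~~++~~+++
t=11: +++~~+++~~++~~++
t=12: ++++~~+++~~++~~+

0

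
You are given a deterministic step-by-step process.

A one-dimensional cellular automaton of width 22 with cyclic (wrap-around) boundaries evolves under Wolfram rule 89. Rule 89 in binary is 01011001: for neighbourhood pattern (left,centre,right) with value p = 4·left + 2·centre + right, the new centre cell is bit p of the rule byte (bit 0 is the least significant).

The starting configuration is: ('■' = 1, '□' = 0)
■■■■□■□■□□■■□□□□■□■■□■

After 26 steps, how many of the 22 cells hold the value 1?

gen 0: ■■■■□■□■□□■■□□□□■□■■□■
gen 1: □□□■□□□□■□■■■■■□□□■■□■
gen 2: ■■□□■■■□□□■□□□■■■□■■□□
gen 3: ■■■□■□■■■□□■■□■□■□■■■□
gen 4: ■□■□□□■□■■□■■□□□□□■□■□
gen 5: □□□■■□□□■■□■■■■■■□□□□□
gen 6: ■■□■■■■□■■□■□□□□■■■■■■
gen 7: □■□■□□■□■■□□■■■□■□□□□□
gen 8: □□□□■□□□■■■□■□■□□■■■■■
gen 9: ■■■□□■■□■□■□□□□■□■□□□■
gen 10: □□■■□■■□□□□■■■□□□□■■□■
gen 11: ■□■■□■■■■■□■□■■■■□■■□□
gen 12: □□■■□■□□□■□□□■□□■□■■■□
gen 13: ■□■■□□■■□□■■□□■□□□■□■■
gen 14: ■□■■■□■■■□■■■□□■■□□□■□
gen 15: □□■□■□■□■□■□■■□■■■■□□□
gen 16: ■□□□□□□□□□□□■■□■□□■■■■
gen 17: ■■■■■■■■■■■□■■□□■□■□□□
gen 18: ■□□□□□□□□□■□■■■□□□□■■□
gen 19: □■■■■■■■■□□□■□■■■■□■■□
gen 20: □■□□□□□□■■■□□□■□□■□■■■
gen 21: □□■■■■■□■□■■■□□■□□□■□■
gen 22: ■□■□□□■□□□■□■■□□■■□□□□
gen 23: □□□■■□□■■□□□■■■□■■■■■□
gen 24: ■■□■■■□■■■■□■□■□■□□□■■
gen 25: □■□■□■□■□□■□□□□□□■■□■□
gen 26: □□□□□□□□■□□■■■■■□■■□□■

9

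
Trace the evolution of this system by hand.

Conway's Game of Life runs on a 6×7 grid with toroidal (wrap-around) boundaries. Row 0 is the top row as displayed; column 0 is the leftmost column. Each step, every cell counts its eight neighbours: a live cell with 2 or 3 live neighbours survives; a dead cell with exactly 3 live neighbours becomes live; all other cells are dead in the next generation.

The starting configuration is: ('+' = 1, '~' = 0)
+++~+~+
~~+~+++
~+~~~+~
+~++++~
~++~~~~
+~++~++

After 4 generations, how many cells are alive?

15

gen 0: +++~+~+
~~+~+++
~+~~~+~
+~++++~
~++~~~~
+~++~++
gen 1: ~~~~~~~
~~+~+~~
++~~~~~
+~~++++
~~~~~~~
~~~~++~
gen 2: ~~~+++~
~+~~~~~
+++~~~~
++~~+++
~~~+~~~
~~~~~~~
gen 3: ~~~~+~~
++~++~~
~~+~~+~
~~~++++
+~~~+++
~~~+~~~
gen 4: ~~+~+~~
~+++++~
+++~~~~
+~~+~~~
+~~~~~~
~~~+~~+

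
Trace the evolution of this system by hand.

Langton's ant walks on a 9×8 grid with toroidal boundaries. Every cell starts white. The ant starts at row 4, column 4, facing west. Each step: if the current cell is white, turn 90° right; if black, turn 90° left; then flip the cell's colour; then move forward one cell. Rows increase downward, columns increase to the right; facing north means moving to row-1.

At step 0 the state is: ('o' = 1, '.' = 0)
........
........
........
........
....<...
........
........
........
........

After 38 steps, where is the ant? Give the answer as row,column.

5,7

gen 0: ........
........
........
........
....<...
........
........
........
........
gen 1: ........
........
........
....^...
....o...
........
........
........
........
gen 2: ........
........
........
....o>..
....o...
........
........
........
........
gen 3: ........
........
........
....oo..
....ov..
........
........
........
........
gen 4: ........
........
........
....oo..
....<o..
........
........
........
........
gen 5: ........
........
........
....oo..
.....o..
....v...
........
........
........
gen 6: ........
........
........
....oo..
.....o..
...<o...
........
........
........
gen 7: ........
........
........
....oo..
...^.o..
...oo...
........
........
........
gen 8: ........
........
........
....oo..
...o>o..
...oo...
........
........
........
gen 9: ........
........
........
....oo..
...ooo..
...ov...
........
........
........
gen 10: ........
........
........
....oo..
...ooo..
...o.>..
........
........
........
gen 11: ........
........
........
....oo..
...ooo..
...o.o..
.....v..
........
........
gen 12: ........
........
........
....oo..
...ooo..
...o.o..
....<o..
........
........
gen 13: ........
........
........
....oo..
...ooo..
...o^o..
....oo..
........
........
gen 14: ........
........
........
....oo..
...ooo..
...oo>..
....oo..
........
........
gen 15: ........
........
........
....oo..
...oo^..
...oo...
....oo..
........
........
gen 16: ........
........
........
....oo..
...o<...
...oo...
....oo..
........
........
gen 17: ........
........
........
....oo..
...o....
...ov...
....oo..
........
........
gen 18: ........
........
........
....oo..
...o....
...o.>..
....oo..
........
........
gen 19: ........
........
........
....oo..
...o....
...o.o..
....ov..
........
........
gen 20: ........
........
........
....oo..
...o....
...o.o..
....o.>.
........
........
gen 21: ........
........
........
....oo..
...o....
...o.o..
....o.o.
......v.
........
gen 22: ........
........
........
....oo..
...o....
...o.o..
....o.o.
.....<o.
........
gen 23: ........
........
........
....oo..
...o....
...o.o..
....o^o.
.....oo.
........
gen 24: ........
........
........
....oo..
...o....
...o.o..
....oo>.
.....oo.
........
gen 25: ........
........
........
....oo..
...o....
...o.o^.
....oo..
.....oo.
........
gen 26: ........
........
........
....oo..
...o....
...o.oo>
....oo..
.....oo.
........
gen 27: ........
........
........
....oo..
...o....
...o.ooo
....oo.v
.....oo.
........
gen 28: ........
........
........
....oo..
...o....
...o.ooo
....oo<o
.....oo.
........
gen 29: ........
........
........
....oo..
...o....
...o.o^o
....oooo
.....oo.
........
gen 30: ........
........
........
....oo..
...o....
...o.<.o
....oooo
.....oo.
........
gen 31: ........
........
........
....oo..
...o....
...o...o
....ovoo
.....oo.
........
gen 32: ........
........
........
....oo..
...o....
...o...o
....o.>o
.....oo.
........
gen 33: ........
........
........
....oo..
...o....
...o..^o
....o..o
.....oo.
........
gen 34: ........
........
........
....oo..
...o....
...o..o>
....o..o
.....oo.
........
gen 35: ........
........
........
....oo..
...o...^
...o..o.
....o..o
.....oo.
........
gen 36: ........
........
........
....oo..
>..o...o
...o..o.
....o..o
.....oo.
........
gen 37: ........
........
........
....oo..
o..o...o
v..o..o.
....o..o
.....oo.
........
gen 38: ........
........
........
....oo..
o..o...o
o..o..o<
....o..o
.....oo.
........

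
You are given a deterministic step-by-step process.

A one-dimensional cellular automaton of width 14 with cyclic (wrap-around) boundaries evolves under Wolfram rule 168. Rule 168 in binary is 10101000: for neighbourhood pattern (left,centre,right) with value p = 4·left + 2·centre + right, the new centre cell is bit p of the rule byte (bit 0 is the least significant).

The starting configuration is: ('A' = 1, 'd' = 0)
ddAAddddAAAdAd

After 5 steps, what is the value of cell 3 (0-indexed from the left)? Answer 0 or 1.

0

t=0: ddAAddddAAAdAd
t=1: ddAdddddAAdAdd
t=2: ddddddddAdAddd
t=3: dddddddddAdddd
t=4: dddddddddddddd
t=5: dddddddddddddd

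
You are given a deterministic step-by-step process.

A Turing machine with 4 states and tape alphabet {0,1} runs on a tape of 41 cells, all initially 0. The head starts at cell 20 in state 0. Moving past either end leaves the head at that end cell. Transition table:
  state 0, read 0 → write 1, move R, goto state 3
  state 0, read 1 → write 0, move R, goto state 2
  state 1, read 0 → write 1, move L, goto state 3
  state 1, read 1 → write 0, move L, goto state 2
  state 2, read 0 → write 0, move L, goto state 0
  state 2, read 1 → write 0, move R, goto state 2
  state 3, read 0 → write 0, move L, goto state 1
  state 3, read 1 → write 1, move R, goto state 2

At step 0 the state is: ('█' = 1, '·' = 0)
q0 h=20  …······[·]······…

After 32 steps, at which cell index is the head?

k=0  q0 h=20  …······[·]······…
k=1  q3 h=21  …·····█[·]······…
k=2  q1 h=20  …······[█]······…
k=3  q2 h=19  …······[·]······…
k=4  q0 h=18  …······[·]······…
k=5  q3 h=19  …·····█[·]······…
k=6  q1 h=18  …······[█]······…
k=7  q2 h=17  …······[·]······…
k=8  q0 h=16  …······[·]······…
k=9  q3 h=17  …·····█[·]······…
k=10  q1 h=16  …······[█]······…
k=11  q2 h=15  …······[·]······…
k=12  q0 h=14  …······[·]······…
k=13  q3 h=15  …·····█[·]······…
k=14  q1 h=14  …······[█]······…
k=15  q2 h=13  …······[·]······…
k=16  q0 h=12  …······[·]······…
k=17  q3 h=13  …·····█[·]······…
k=18  q1 h=12  …······[█]······…
k=19  q2 h=11  …······[·]······…
k=20  q0 h=10  …······[·]······…
k=21  q3 h=11  …·····█[·]······…
k=22  q1 h=10  …······[█]······…
k=23  q2 h= 9  …······[·]······…
k=24  q0 h= 8  …······[·]······…
k=25  q3 h= 9  …·····█[·]······…
k=26  q1 h= 8  …······[█]······…
k=27  q2 h= 7  …······[·]······…
k=28  q0 h= 6  |······[·]······…
k=29  q3 h= 7  …·····█[·]······…
k=30  q1 h= 6  |······[█]······…
k=31  q2 h= 5  |·····[·]······…
k=32  q0 h= 4  |····[·]······…

4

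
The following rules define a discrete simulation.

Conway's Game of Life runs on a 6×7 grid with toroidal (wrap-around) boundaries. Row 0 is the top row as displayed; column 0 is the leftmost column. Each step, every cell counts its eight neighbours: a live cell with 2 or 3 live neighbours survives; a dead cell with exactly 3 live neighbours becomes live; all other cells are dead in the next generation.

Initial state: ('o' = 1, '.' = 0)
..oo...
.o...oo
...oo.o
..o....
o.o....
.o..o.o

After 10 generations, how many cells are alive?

step 0: ..oo...
.o...oo
...oo.o
..o....
o.o....
.o..o.o
step 1: .oooo.o
o....oo
o.ooo.o
.oo....
o.oo...
oo.....
step 2: ..ooo..
.......
..ooo..
....o.o
o..o...
....o.o
step 3: ...ooo.
.......
...ooo.
..o.oo.
o..oo.o
..o.oo.
step 4: ...o.o.
.......
...o.o.
..o....
.oo...o
..o....
step 5: .......
.......
.......
.ooo...
.ooo...
.ooo...
step 6: ..o....
.......
..o....
.o.o...
o...o..
.o.o...
step 7: ..o....
.......
..o....
.ooo...
oo.oo..
.ooo...
step 8: .ooo...
.......
.ooo...
o...o..
o...o..
o...o..
step 9: .ooo...
.......
.ooo...
o.o.o..
oo.oooo
o.o.o..
step 10: .ooo...
.......
.ooo...
.......
.......
.......

6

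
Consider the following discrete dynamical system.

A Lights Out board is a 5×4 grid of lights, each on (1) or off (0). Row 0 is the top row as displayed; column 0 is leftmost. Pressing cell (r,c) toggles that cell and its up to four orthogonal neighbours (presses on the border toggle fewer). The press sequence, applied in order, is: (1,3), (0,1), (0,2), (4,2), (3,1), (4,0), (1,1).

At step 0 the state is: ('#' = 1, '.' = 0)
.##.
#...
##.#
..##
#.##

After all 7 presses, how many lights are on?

10

k=0  .##.
#...
##.#
..##
#.##
k=1  .###
#.##
##..
..##
#.##
k=2  #..#
####
##..
..##
#.##
k=3  ###.
##.#
##..
..##
#.##
k=4  ###.
##.#
##..
...#
##..
k=5  ###.
##.#
#...
####
#...
k=6  ###.
##.#
#...
.###
.#..
k=7  #.#.
..##
##..
.###
.#..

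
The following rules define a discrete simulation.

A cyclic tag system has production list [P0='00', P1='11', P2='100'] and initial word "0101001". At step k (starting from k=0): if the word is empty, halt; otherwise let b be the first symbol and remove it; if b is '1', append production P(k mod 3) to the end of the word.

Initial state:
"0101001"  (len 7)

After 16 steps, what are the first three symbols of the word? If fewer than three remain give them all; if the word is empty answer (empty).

k=0  "0101001"  (len 7)
k=1  "101001"  (len 6)
k=2  "0100111"  (len 7)
k=3  "100111"  (len 6)
k=4  "0011100"  (len 7)
k=5  "011100"  (len 6)
k=6  "11100"  (len 5)
k=7  "110000"  (len 6)
k=8  "1000011"  (len 7)
k=9  "000011100"  (len 9)
k=10  "00011100"  (len 8)
k=11  "0011100"  (len 7)
k=12  "011100"  (len 6)
k=13  "11100"  (len 5)
k=14  "110011"  (len 6)
k=15  "10011100"  (len 8)
k=16  "001110000"  (len 9)

001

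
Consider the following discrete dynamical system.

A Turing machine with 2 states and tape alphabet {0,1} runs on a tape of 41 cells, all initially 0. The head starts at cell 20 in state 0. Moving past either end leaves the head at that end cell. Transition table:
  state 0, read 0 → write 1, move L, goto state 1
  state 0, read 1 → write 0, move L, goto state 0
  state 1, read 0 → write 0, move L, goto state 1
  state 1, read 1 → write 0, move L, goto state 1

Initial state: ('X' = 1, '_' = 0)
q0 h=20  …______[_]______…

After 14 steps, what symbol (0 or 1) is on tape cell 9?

k=0  q0 h=20  …______[_]______…
k=1  q1 h=19  …______[_]X_____…
k=2  q1 h=18  …______[_]_X____…
k=3  q1 h=17  …______[_]__X___…
k=4  q1 h=16  …______[_]___X__…
k=5  q1 h=15  …______[_]____X_…
k=6  q1 h=14  …______[_]_____X…
k=7  q1 h=13  …______[_]______…
k=8  q1 h=12  …______[_]______…
k=9  q1 h=11  …______[_]______…
k=10  q1 h=10  …______[_]______…
k=11  q1 h= 9  …______[_]______…
k=12  q1 h= 8  …______[_]______…
k=13  q1 h= 7  …______[_]______…
k=14  q1 h= 6  |______[_]______…

0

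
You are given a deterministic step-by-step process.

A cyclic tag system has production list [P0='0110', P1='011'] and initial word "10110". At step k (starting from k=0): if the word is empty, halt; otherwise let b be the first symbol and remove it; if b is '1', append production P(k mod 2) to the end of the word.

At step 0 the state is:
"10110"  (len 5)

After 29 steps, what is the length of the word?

33

gen 0: "10110"  (len 5)
gen 1: "01100110"  (len 8)
gen 2: "1100110"  (len 7)
gen 3: "1001100110"  (len 10)
gen 4: "001100110011"  (len 12)
gen 5: "01100110011"  (len 11)
gen 6: "1100110011"  (len 10)
gen 7: "1001100110110"  (len 13)
gen 8: "001100110110011"  (len 15)
gen 9: "01100110110011"  (len 14)
gen 10: "1100110110011"  (len 13)
gen 11: "1001101100110110"  (len 16)
gen 12: "001101100110110011"  (len 18)
gen 13: "01101100110110011"  (len 17)
gen 14: "1101100110110011"  (len 16)
gen 15: "1011001101100110110"  (len 19)
gen 16: "011001101100110110011"  (len 21)
gen 17: "11001101100110110011"  (len 20)
gen 18: "1001101100110110011011"  (len 22)
gen 19: "0011011001101100110110110"  (len 25)
gen 20: "011011001101100110110110"  (len 24)
gen 21: "11011001101100110110110"  (len 23)
gen 22: "1011001101100110110110011"  (len 25)
gen 23: "0110011011001101101100110110"  (len 28)
gen 24: "110011011001101101100110110"  (len 27)
gen 25: "100110110011011011001101100110"  (len 30)
gen 26: "00110110011011011001101100110011"  (len 32)
gen 27: "0110110011011011001101100110011"  (len 31)
gen 28: "110110011011011001101100110011"  (len 30)
gen 29: "101100110110110011011001100110110"  (len 33)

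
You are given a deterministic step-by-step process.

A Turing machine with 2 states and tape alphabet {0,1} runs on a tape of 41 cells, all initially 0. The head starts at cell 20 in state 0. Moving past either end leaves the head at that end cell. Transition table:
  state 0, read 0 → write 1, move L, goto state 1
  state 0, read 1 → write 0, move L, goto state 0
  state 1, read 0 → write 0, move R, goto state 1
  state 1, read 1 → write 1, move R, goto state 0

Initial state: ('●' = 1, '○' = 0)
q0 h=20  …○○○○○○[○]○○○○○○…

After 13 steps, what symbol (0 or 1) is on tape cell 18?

0) q0 h=20  …○○○○○○[○]○○○○○○…
1) q1 h=19  …○○○○○○[○]●○○○○○…
2) q1 h=20  …○○○○○○[●]○○○○○○…
3) q0 h=21  …○○○○○●[○]○○○○○○…
4) q1 h=20  …○○○○○○[●]●○○○○○…
5) q0 h=21  …○○○○○●[●]○○○○○○…
6) q0 h=20  …○○○○○○[●]○○○○○○…
7) q0 h=19  …○○○○○○[○]○○○○○○…
8) q1 h=18  …○○○○○○[○]●○○○○○…
9) q1 h=19  …○○○○○○[●]○○○○○○…
10) q0 h=20  …○○○○○●[○]○○○○○○…
11) q1 h=19  …○○○○○○[●]●○○○○○…
12) q0 h=20  …○○○○○●[●]○○○○○○…
13) q0 h=19  …○○○○○○[●]○○○○○○…

0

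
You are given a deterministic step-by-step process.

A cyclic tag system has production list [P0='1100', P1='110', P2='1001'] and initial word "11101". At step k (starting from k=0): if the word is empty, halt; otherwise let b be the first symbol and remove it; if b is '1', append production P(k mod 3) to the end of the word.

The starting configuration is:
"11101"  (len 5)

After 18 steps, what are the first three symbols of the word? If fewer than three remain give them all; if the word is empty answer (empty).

010

t=0: "11101"  (len 5)
t=1: "11011100"  (len 8)
t=2: "1011100110"  (len 10)
t=3: "0111001101001"  (len 13)
t=4: "111001101001"  (len 12)
t=5: "11001101001110"  (len 14)
t=6: "10011010011101001"  (len 17)
t=7: "00110100111010011100"  (len 20)
t=8: "0110100111010011100"  (len 19)
t=9: "110100111010011100"  (len 18)
t=10: "101001110100111001100"  (len 21)
t=11: "01001110100111001100110"  (len 23)
t=12: "1001110100111001100110"  (len 22)
t=13: "0011101001110011001101100"  (len 25)
t=14: "011101001110011001101100"  (len 24)
t=15: "11101001110011001101100"  (len 23)
t=16: "11010011100110011011001100"  (len 26)
t=17: "1010011100110011011001100110"  (len 28)
t=18: "0100111001100110110011001101001"  (len 31)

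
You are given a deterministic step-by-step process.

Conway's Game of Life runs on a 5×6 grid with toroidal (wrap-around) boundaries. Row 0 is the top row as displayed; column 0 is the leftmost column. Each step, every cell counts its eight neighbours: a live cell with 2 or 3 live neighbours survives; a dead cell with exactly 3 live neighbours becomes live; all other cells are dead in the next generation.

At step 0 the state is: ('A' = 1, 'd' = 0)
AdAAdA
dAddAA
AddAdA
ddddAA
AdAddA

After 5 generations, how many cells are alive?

step 0: AdAAdA
dAddAA
AddAdA
ddddAA
AdAddA
step 1: ddAAdd
dAdddd
dddAdd
dAdAdd
ddAddd
step 2: dAAAdd
dddAdd
dddddd
dddAdd
dAdddd
step 3: dAdAdd
dddAdd
dddddd
dddddd
dAdAdd
step 4: dddAAd
ddAddd
dddddd
dddddd
dddddd
step 5: dddAdd
dddAdd
dddddd
dddddd
dddddd

2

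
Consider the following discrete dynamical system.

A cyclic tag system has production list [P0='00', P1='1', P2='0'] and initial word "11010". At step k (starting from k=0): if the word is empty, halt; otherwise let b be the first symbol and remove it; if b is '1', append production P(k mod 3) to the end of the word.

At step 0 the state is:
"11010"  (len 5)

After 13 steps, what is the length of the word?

0

gen 0: "11010"  (len 5)
gen 1: "101000"  (len 6)
gen 2: "010001"  (len 6)
gen 3: "10001"  (len 5)
gen 4: "000100"  (len 6)
gen 5: "00100"  (len 5)
gen 6: "0100"  (len 4)
gen 7: "100"  (len 3)
gen 8: "001"  (len 3)
gen 9: "01"  (len 2)
gen 10: "1"  (len 1)
gen 11: "1"  (len 1)
gen 12: "0"  (len 1)
gen 13: (halted — word empty)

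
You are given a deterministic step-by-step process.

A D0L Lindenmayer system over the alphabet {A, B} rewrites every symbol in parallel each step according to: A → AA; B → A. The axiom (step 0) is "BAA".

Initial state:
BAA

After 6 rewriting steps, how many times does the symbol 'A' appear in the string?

160

t=0: BAA
t=1: AAAAA
t=2: AAAAAAAAAA
t=3: AAAAAAAAAAAAAAAAAAAA
t=4: AAAAAAAAAAAAAAAAAAAAAAAAAAAAAAAAAAAAAAAA
t=5: AAAAAAAAAAAAAAAAAAAAAAAAAAAAAAAAAAAAAAAAAAAAAAAAAAAAAAAAAAAAAAAAAAAAAAAAAAAAAAAA
t=6: AAAAAAAAAAAAAAAAAAAAAAAAAAAAAAAAAAAAAAAAAAAAAAAAAAAAAAAAAA…AAAAAAAAAAAAAAAAAAAAAAAAAAAAAAAAAAAAAAAAAAAAAAAAAAAAAAAAAA  (len 160)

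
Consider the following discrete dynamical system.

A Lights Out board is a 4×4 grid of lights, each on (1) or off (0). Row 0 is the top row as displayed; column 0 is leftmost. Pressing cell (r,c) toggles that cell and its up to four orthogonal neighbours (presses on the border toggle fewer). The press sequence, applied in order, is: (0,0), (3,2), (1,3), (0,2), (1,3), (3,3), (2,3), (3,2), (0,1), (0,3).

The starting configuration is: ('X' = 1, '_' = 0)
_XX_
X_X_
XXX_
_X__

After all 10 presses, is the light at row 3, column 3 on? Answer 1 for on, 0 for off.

gen 0: _XX_
X_X_
XXX_
_X__
gen 1: X_X_
__X_
XXX_
_X__
gen 2: X_X_
__X_
XX__
__XX
gen 3: X_XX
___X
XX_X
__XX
gen 4: XX__
__XX
XX_X
__XX
gen 5: XX_X
____
XX__
__XX
gen 6: XX_X
____
XX_X
____
gen 7: XX_X
___X
XXX_
___X
gen 8: XX_X
___X
XX__
_XX_
gen 9: __XX
_X_X
XX__
_XX_
gen 10: ____
_X__
XX__
_XX_

0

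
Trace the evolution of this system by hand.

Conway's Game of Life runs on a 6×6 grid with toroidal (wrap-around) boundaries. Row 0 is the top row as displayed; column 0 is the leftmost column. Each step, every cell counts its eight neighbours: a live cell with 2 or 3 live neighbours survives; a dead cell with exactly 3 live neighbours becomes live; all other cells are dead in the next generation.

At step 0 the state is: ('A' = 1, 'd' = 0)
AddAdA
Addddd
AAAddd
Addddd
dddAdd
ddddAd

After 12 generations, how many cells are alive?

4

t=0: AddAdA
Addddd
AAAddd
Addddd
dddAdd
ddddAd
t=1: AdddAA
ddAddd
AddddA
AdAddd
dddddd
dddAAA
t=2: Addddd
dAddAd
AddddA
AAdddA
dddAAA
AddAdd
t=3: AAdddA
dAdddd
ddddAd
dAdddd
dAAAdd
AddAdd
t=4: dAAddA
dAdddA
dddddd
dAdAdd
AAdAdd
dddAAA
t=5: dAAAdA
dAAddd
AdAddd
AAdddd
AAdAdA
dddAdA
t=6: dAdAdd
dddddd
AdAddd
dddddd
dAdddA
dddAdA
t=7: ddAdAd
dAAddd
dddddd
AAdddd
AdddAd
dddddd
t=8: dAAAdd
dAAAdd
AdAddd
AAdddA
AAdddA
dddAdA
t=9: AAdddd
Addddd
dddAdA
ddAddd
dAAddd
dddAdA
t=10: AAdddA
AAdddA
dddddd
dAAAdd
dAAAdd
dddddd
t=11: dAdddA
dAdddA
dddddd
dAdAdd
dAdAdd
dddddd
t=12: dddddd
dddddd
AdAddd
dddddd
dddddd
AdAddd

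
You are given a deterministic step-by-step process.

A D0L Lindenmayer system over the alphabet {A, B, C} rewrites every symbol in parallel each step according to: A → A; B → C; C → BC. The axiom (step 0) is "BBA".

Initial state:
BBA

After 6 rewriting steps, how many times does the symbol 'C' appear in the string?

0) BBA
1) CCA
2) BCBCA
3) CBCCBCA
4) BCCBCBCCBCA
5) CBCBCCBCCBCBCCBCA
6) BCCBCCBCBCCBCBCCBCCBCBCCBCA

16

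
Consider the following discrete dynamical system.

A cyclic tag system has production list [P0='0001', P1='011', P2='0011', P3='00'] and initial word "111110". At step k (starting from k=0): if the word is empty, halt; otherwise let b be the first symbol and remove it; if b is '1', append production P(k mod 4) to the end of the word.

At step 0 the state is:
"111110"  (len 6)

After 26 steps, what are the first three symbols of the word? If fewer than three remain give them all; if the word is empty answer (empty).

000

t=0: "111110"  (len 6)
t=1: "111100001"  (len 9)
t=2: "11100001011"  (len 11)
t=3: "11000010110011"  (len 14)
t=4: "100001011001100"  (len 15)
t=5: "000010110011000001"  (len 18)
t=6: "00010110011000001"  (len 17)
t=7: "0010110011000001"  (len 16)
t=8: "010110011000001"  (len 15)
t=9: "10110011000001"  (len 14)
t=10: "0110011000001011"  (len 16)
t=11: "110011000001011"  (len 15)
t=12: "1001100000101100"  (len 16)
t=13: "0011000001011000001"  (len 19)
t=14: "011000001011000001"  (len 18)
t=15: "11000001011000001"  (len 17)
t=16: "100000101100000100"  (len 18)
t=17: "000001011000001000001"  (len 21)
t=18: "00001011000001000001"  (len 20)
t=19: "0001011000001000001"  (len 19)
t=20: "001011000001000001"  (len 18)
t=21: "01011000001000001"  (len 17)
t=22: "1011000001000001"  (len 16)
t=23: "0110000010000010011"  (len 19)
t=24: "110000010000010011"  (len 18)
t=25: "100000100000100110001"  (len 21)
t=26: "00000100000100110001011"  (len 23)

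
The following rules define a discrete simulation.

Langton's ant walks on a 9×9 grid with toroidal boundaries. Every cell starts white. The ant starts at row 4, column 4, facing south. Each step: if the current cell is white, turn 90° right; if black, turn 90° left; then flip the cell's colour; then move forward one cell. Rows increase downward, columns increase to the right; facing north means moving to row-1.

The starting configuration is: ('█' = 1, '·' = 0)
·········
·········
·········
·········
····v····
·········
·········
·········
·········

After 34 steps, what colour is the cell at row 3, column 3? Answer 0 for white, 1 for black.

gen 0: ·········
·········
·········
·········
····v····
·········
·········
·········
·········
gen 1: ·········
·········
·········
·········
···<█····
·········
·········
·········
·········
gen 2: ·········
·········
·········
···^·····
···██····
·········
·········
·········
·········
gen 3: ·········
·········
·········
···█>····
···██····
·········
·········
·········
·········
gen 4: ·········
·········
·········
···██····
···█v····
·········
·········
·········
·········
gen 5: ·········
·········
·········
···██····
···█·>···
·········
·········
·········
·········
gen 6: ·········
·········
·········
···██····
···█·█···
·····v···
·········
·········
·········
gen 7: ·········
·········
·········
···██····
···█·█···
····<█···
·········
·········
·········
gen 8: ·········
·········
·········
···██····
···█^█···
····██···
·········
·········
·········
gen 9: ·········
·········
·········
···██····
···██>···
····██···
·········
·········
·········
gen 10: ·········
·········
·········
···██^···
···██····
····██···
·········
·········
·········
gen 11: ·········
·········
·········
···███>··
···██····
····██···
·········
·········
·········
gen 12: ·········
·········
·········
···████··
···██·v··
····██···
·········
·········
·········
gen 13: ·········
·········
·········
···████··
···██<█··
····██···
·········
·········
·········
gen 14: ·········
·········
·········
···██^█··
···████··
····██···
·········
·········
·········
gen 15: ·········
·········
·········
···█<·█··
···████··
····██···
·········
·········
·········
gen 16: ·········
·········
·········
···█··█··
···█v██··
····██···
·········
·········
·········
gen 17: ·········
·········
·········
···█··█··
···█·>█··
····██···
·········
·········
·········
gen 18: ·········
·········
·········
···█·^█··
···█··█··
····██···
·········
·········
·········
gen 19: ·········
·········
·········
···█·█>··
···█··█··
····██···
·········
·········
·········
gen 20: ·········
·········
······^··
···█·█···
···█··█··
····██···
·········
·········
·········
gen 21: ·········
·········
······█>·
···█·█···
···█··█··
····██···
·········
·········
·········
gen 22: ·········
·········
······██·
···█·█·v·
···█··█··
····██···
·········
·········
·········
gen 23: ·········
·········
······██·
···█·█<█·
···█··█··
····██···
·········
·········
·········
gen 24: ·········
·········
······^█·
···█·███·
···█··█··
····██···
·········
·········
·········
gen 25: ·········
·········
·····<·█·
···█·███·
···█··█··
····██···
·········
·········
·········
gen 26: ·········
·····^···
·····█·█·
···█·███·
···█··█··
····██···
·········
·········
·········
gen 27: ·········
·····█>··
·····█·█·
···█·███·
···█··█··
····██···
·········
·········
·········
gen 28: ·········
·····██··
·····█v█·
···█·███·
···█··█··
····██···
·········
·········
·········
gen 29: ·········
·····██··
·····<██·
···█·███·
···█··█··
····██···
·········
·········
·········
gen 30: ·········
·····██··
······██·
···█·v██·
···█··█··
····██···
·········
·········
·········
gen 31: ·········
·····██··
······██·
···█··>█·
···█··█··
····██···
·········
·········
·········
gen 32: ·········
·····██··
······^█·
···█···█·
···█··█··
····██···
·········
·········
·········
gen 33: ·········
·····██··
·····<·█·
···█···█·
···█··█··
····██···
·········
·········
·········
gen 34: ·········
·····^█··
·····█·█·
···█···█·
···█··█··
····██···
·········
·········
·········

1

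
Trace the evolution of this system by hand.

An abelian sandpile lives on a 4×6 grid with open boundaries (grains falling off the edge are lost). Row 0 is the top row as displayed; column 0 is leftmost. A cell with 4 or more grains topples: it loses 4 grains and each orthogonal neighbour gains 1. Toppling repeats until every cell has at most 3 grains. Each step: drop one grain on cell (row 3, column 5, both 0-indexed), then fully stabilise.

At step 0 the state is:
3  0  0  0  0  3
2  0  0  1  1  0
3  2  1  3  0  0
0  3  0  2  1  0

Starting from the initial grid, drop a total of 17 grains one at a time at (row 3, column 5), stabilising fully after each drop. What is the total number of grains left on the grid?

32

gen 0: 3  0  0  0  0  3
2  0  0  1  1  0
3  2  1  3  0  0
0  3  0  2  1  0
gen 1: 3  0  0  0  0  3
2  0  0  1  1  0
3  2  1  3  0  0
0  3  0  2  1  1
gen 2: 3  0  0  0  0  3
2  0  0  1  1  0
3  2  1  3  0  0
0  3  0  2  1  2
gen 3: 3  0  0  0  0  3
2  0  0  1  1  0
3  2  1  3  0  0
0  3  0  2  1  3
gen 4: 3  0  0  0  0  3
2  0  0  1  1  0
3  2  1  3  0  1
0  3  0  2  2  0
gen 5: 3  0  0  0  0  3
2  0  0  1  1  0
3  2  1  3  0  1
0  3  0  2  2  1
gen 6: 3  0  0  0  0  3
2  0  0  1  1  0
3  2  1  3  0  1
0  3  0  2  2  2
gen 7: 3  0  0  0  0  3
2  0  0  1  1  0
3  2  1  3  0  1
0  3  0  2  2  3
gen 8: 3  0  0  0  0  3
2  0  0  1  1  0
3  2  1  3  0  2
0  3  0  2  3  0
gen 9: 3  0  0  0  0  3
2  0  0  1  1  0
3  2  1  3  0  2
0  3  0  2  3  1
gen 10: 3  0  0  0  0  3
2  0  0  1  1  0
3  2  1  3  0  2
0  3  0  2  3  2
gen 11: 3  0  0  0  0  3
2  0  0  1  1  0
3  2  1  3  0  2
0  3  0  2  3  3
gen 12: 3  0  0  0  0  3
2  0  0  1  1  0
3  2  1  3  1  3
0  3  0  3  0  1
gen 13: 3  0  0  0  0  3
2  0  0  1  1  0
3  2  1  3  1  3
0  3  0  3  0  2
gen 14: 3  0  0  0  0  3
2  0  0  1  1  0
3  2  1  3  1  3
0  3  0  3  0  3
gen 15: 3  0  0  0  0  3
2  0  0  1  1  1
3  2  1  3  2  0
0  3  0  3  1  1
gen 16: 3  0  0  0  0  3
2  0  0  1  1  1
3  2  1  3  2  0
0  3  0  3  1  2
gen 17: 3  0  0  0  0  3
2  0  0  1  1  1
3  2  1  3  2  0
0  3  0  3  1  3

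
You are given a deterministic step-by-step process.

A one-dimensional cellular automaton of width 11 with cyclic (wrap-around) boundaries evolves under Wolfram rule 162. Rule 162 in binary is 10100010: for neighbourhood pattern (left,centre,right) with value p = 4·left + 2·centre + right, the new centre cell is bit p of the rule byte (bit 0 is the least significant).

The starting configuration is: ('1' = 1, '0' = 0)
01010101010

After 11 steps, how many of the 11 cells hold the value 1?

5

[0] 01010101010
[1] 10101010100
[2] 01010101001
[3] 10101010010
[4] 01010100101
[5] 10101001010
[6] 01010010101
[7] 10100101010
[8] 01001010101
[9] 10010101010
[10] 00101010101
[11] 01010101010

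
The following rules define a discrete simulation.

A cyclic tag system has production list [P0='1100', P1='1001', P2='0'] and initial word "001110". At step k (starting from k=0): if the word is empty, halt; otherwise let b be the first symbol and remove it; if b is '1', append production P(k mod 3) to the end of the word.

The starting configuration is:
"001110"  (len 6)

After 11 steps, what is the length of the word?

[0] "001110"  (len 6)
[1] "01110"  (len 5)
[2] "1110"  (len 4)
[3] "1100"  (len 4)
[4] "1001100"  (len 7)
[5] "0011001001"  (len 10)
[6] "011001001"  (len 9)
[7] "11001001"  (len 8)
[8] "10010011001"  (len 11)
[9] "00100110010"  (len 11)
[10] "0100110010"  (len 10)
[11] "100110010"  (len 9)

9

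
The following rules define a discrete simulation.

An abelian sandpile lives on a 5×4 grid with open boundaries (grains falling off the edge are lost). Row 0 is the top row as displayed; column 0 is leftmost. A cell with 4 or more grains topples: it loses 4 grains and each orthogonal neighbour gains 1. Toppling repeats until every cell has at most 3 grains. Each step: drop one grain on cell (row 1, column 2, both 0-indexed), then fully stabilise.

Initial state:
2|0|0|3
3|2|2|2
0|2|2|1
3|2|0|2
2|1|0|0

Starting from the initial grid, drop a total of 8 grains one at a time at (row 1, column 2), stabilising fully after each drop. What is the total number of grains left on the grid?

t=0: 2|0|0|3
3|2|2|2
0|2|2|1
3|2|0|2
2|1|0|0
t=1: 2|0|0|3
3|2|3|2
0|2|2|1
3|2|0|2
2|1|0|0
t=2: 2|0|1|3
3|3|0|3
0|2|3|1
3|2|0|2
2|1|0|0
t=3: 2|0|1|3
3|3|1|3
0|2|3|1
3|2|0|2
2|1|0|0
t=4: 2|0|1|3
3|3|2|3
0|2|3|1
3|2|0|2
2|1|0|0
t=5: 2|0|1|3
3|3|3|3
0|2|3|1
3|2|0|2
2|1|0|0
t=6: 3|1|3|0
0|2|3|1
2|0|1|3
3|3|1|2
2|1|0|0
t=7: 3|2|0|1
0|3|1|2
2|0|2|3
3|3|1|2
2|1|0|0
t=8: 3|2|0|1
0|3|2|2
2|0|2|3
3|3|1|2
2|1|0|0

32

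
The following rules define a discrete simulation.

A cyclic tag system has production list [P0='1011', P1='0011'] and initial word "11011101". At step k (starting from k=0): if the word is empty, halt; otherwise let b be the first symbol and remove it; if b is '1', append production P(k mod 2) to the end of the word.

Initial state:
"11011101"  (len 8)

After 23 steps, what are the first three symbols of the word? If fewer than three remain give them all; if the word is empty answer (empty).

[0] "11011101"  (len 8)
[1] "10111011011"  (len 11)
[2] "01110110110011"  (len 14)
[3] "1110110110011"  (len 13)
[4] "1101101100110011"  (len 16)
[5] "1011011001100111011"  (len 19)
[6] "0110110011001110110011"  (len 22)
[7] "110110011001110110011"  (len 21)
[8] "101100110011101100110011"  (len 24)
[9] "011001100111011001100111011"  (len 27)
[10] "11001100111011001100111011"  (len 26)
[11] "10011001110110011001110111011"  (len 29)
[12] "00110011101100110011101110110011"  (len 32)
[13] "0110011101100110011101110110011"  (len 31)
[14] "110011101100110011101110110011"  (len 30)
[15] "100111011001100111011101100111011"  (len 33)
[16] "001110110011001110111011001110110011"  (len 36)
[17] "01110110011001110111011001110110011"  (len 35)
[18] "1110110011001110111011001110110011"  (len 34)
[19] "1101100110011101110110011101100111011"  (len 37)
[20] "1011001100111011101100111011001110110011"  (len 40)
[21] "0110011001110111011001110110011101100111011"  (len 43)
[22] "110011001110111011001110110011101100111011"  (len 42)
[23] "100110011101110110011101100111011001110111011"  (len 45)

100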